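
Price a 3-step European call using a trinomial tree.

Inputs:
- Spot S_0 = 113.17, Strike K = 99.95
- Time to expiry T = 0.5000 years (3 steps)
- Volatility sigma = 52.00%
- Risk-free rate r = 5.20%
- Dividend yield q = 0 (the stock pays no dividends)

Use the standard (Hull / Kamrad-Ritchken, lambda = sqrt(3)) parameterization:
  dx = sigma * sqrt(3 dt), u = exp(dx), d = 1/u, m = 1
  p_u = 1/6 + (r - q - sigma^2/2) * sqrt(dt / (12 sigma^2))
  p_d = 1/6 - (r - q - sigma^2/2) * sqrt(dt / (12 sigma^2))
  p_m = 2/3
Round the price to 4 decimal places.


Answer: Price = V(0,0) = 24.7331

Derivation:
dt = T/N = 0.166667; dx = sigma*sqrt(3*dt) = 0.367696
u = exp(dx) = 1.444402; d = 1/u = 0.692328
p_u = 0.147810, p_m = 0.666667, p_d = 0.185523
Discount per step: exp(-r*dt) = 0.991371
Stock lattice S(k, j) with j the centered position index:
  k=0: S(0,+0) = 113.1700
  k=1: S(1,-1) = 78.3508; S(1,+0) = 113.1700; S(1,+1) = 163.4630
  k=2: S(2,-2) = 54.2444; S(2,-1) = 78.3508; S(2,+0) = 113.1700; S(2,+1) = 163.4630; S(2,+2) = 236.1063
  k=3: S(3,-3) = 37.5549; S(3,-2) = 54.2444; S(3,-1) = 78.3508; S(3,+0) = 113.1700; S(3,+1) = 163.4630; S(3,+2) = 236.1063; S(3,+3) = 341.0325
Terminal payoffs V(N, j) = max(S_T - K, 0):
  V(3,-3) = 0.000000; V(3,-2) = 0.000000; V(3,-1) = 0.000000; V(3,+0) = 13.220000; V(3,+1) = 63.512996; V(3,+2) = 136.156309; V(3,+3) = 241.082470
Backward induction: V(k, j) = exp(-r*dt) * [p_u * V(k+1, j+1) + p_m * V(k+1, j) + p_d * V(k+1, j-1)]
  V(2,-2) = exp(-r*dt) * [p_u*0.000000 + p_m*0.000000 + p_d*0.000000] = 0.000000
  V(2,-1) = exp(-r*dt) * [p_u*13.220000 + p_m*0.000000 + p_d*0.000000] = 1.937193
  V(2,+0) = exp(-r*dt) * [p_u*63.512996 + p_m*13.220000 + p_d*0.000000] = 18.044158
  V(2,+1) = exp(-r*dt) * [p_u*136.156309 + p_m*63.512996 + p_d*13.220000] = 64.359731
  V(2,+2) = exp(-r*dt) * [p_u*241.082470 + p_m*136.156309 + p_d*63.512996] = 136.996043
  V(1,-1) = exp(-r*dt) * [p_u*18.044158 + p_m*1.937193 + p_d*0.000000] = 3.924418
  V(1,+0) = exp(-r*dt) * [p_u*64.359731 + p_m*18.044158 + p_d*1.937193] = 21.712879
  V(1,+1) = exp(-r*dt) * [p_u*136.996043 + p_m*64.359731 + p_d*18.044158] = 65.929669
  V(0,+0) = exp(-r*dt) * [p_u*65.929669 + p_m*21.712879 + p_d*3.924418] = 24.733133


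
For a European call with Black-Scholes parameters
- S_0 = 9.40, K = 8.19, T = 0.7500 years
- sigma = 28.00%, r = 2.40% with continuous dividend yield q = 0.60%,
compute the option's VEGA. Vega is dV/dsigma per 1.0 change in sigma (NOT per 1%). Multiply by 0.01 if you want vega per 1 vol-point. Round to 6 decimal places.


d1 = 0.7451768844; d2 = 0.5026897713
phi(d1) = 0.3022252050; exp(-qT) = 0.9955101098; exp(-rT) = 0.9821610324
Vega = S * exp(-qT) * phi(d1) * sqrt(T) = 9.4000 * 0.9955101098 * 0.3022252050 * 0.8660254038 = 2.449260

Answer: Vega = 2.449260


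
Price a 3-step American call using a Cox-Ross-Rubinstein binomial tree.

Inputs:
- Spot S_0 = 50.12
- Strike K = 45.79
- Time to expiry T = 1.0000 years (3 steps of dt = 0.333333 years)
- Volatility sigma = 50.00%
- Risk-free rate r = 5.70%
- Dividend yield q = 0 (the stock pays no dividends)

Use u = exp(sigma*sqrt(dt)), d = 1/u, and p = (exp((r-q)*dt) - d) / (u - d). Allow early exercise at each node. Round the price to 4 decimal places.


dt = T/N = 0.333333
u = exp(sigma*sqrt(dt)) = 1.334658; d = 1/u = 0.749256
p = (exp((r-q)*dt) - d) / (u - d) = 0.461095
Discount per step: exp(-r*dt) = 0.981179
Stock lattice S(k, i) with i counting down-moves:
  k=0: S(0,0) = 50.1200
  k=1: S(1,0) = 66.8931; S(1,1) = 37.5527
  k=2: S(2,0) = 89.2794; S(2,1) = 50.1200; S(2,2) = 28.1366
  k=3: S(3,0) = 119.1574; S(3,1) = 66.8931; S(3,2) = 37.5527; S(3,3) = 21.0815
Terminal payoffs V(N, i) = max(S_T - K, 0):
  V(3,0) = 73.367427; V(3,1) = 21.103063; V(3,2) = 0.000000; V(3,3) = 0.000000
Backward induction: V(k, i) = exp(-r*dt) * [p * V(k+1, i) + (1-p) * V(k+1, i+1)]; then take max(V_cont, immediate exercise) for American.
  V(2,0) = exp(-r*dt) * [p*73.367427 + (1-p)*21.103063] = 44.351163; exercise = 43.489366; V(2,0) = max -> 44.351163
  V(2,1) = exp(-r*dt) * [p*21.103063 + (1-p)*0.000000] = 9.547379; exercise = 4.330000; V(2,1) = max -> 9.547379
  V(2,2) = exp(-r*dt) * [p*0.000000 + (1-p)*0.000000] = 0.000000; exercise = 0.000000; V(2,2) = max -> 0.000000
  V(1,0) = exp(-r*dt) * [p*44.351163 + (1-p)*9.547379] = 25.113506; exercise = 21.103063; V(1,0) = max -> 25.113506
  V(1,1) = exp(-r*dt) * [p*9.547379 + (1-p)*0.000000] = 4.319394; exercise = 0.000000; V(1,1) = max -> 4.319394
  V(0,0) = exp(-r*dt) * [p*25.113506 + (1-p)*4.319394] = 13.645705; exercise = 4.330000; V(0,0) = max -> 13.645705

Answer: Price = V(0,0) = 13.6457


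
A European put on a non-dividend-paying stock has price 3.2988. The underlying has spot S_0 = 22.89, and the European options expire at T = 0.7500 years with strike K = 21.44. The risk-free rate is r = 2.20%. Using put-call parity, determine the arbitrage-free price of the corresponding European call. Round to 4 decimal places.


Put-call parity: C - P = S_0 * exp(-qT) - K * exp(-rT).
S_0 * exp(-qT) = 22.8900 * 1.00000000 = 22.89000000
K * exp(-rT) = 21.4400 * 0.98363538 = 21.08914253
C = P + S*exp(-qT) - K*exp(-rT)
C = 3.2988 + 22.89000000 - 21.08914253 = 5.0997

Answer: Call price = 5.0997


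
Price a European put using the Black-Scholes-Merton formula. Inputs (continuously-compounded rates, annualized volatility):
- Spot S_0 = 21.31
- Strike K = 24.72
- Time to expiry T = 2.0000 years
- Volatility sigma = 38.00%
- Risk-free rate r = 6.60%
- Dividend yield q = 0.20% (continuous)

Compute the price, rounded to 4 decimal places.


d1 = (ln(S/K) + (r - q + 0.5*sigma^2) * T) / (sigma * sqrt(T)) = 0.23067277
d2 = d1 - sigma * sqrt(T) = -0.30672838
exp(-rT) = 0.87634100; exp(-qT) = 0.99600799
P = K * exp(-rT) * N(-d2) - S_0 * exp(-qT) * N(-d1)
N(-d1) = 0.40878451; N(-d2) = 0.62047494
P = 24.7200 * 0.87634100 * 0.62047494 - 21.3100 * 0.99600799 * 0.40878451 = 4.7650

Answer: Price = 4.7650


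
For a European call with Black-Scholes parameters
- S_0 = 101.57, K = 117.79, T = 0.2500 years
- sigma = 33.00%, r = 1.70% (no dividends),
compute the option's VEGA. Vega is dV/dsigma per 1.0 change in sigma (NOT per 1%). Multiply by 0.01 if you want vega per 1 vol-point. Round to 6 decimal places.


d1 = -0.7896524971; d2 = -0.9546524971
phi(d1) = 0.2920839359; exp(-qT) = 1.0000000000; exp(-rT) = 0.9957590185
Vega = S * exp(-qT) * phi(d1) * sqrt(T) = 101.5700 * 1.0000000000 * 0.2920839359 * 0.5000000000 = 14.833483

Answer: Vega = 14.833483


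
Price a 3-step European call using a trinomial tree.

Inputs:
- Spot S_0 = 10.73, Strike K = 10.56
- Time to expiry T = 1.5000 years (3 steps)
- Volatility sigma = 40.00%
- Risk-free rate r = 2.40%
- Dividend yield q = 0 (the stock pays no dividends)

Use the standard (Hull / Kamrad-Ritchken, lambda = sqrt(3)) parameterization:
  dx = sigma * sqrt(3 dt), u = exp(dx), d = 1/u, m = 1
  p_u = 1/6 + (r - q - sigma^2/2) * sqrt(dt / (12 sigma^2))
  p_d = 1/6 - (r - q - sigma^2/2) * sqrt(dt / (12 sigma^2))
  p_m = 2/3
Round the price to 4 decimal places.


dt = T/N = 0.500000; dx = sigma*sqrt(3*dt) = 0.489898
u = exp(dx) = 1.632150; d = 1/u = 0.612689
p_u = 0.138089, p_m = 0.666667, p_d = 0.195244
Discount per step: exp(-r*dt) = 0.988072
Stock lattice S(k, j) with j the centered position index:
  k=0: S(0,+0) = 10.7300
  k=1: S(1,-1) = 6.5742; S(1,+0) = 10.7300; S(1,+1) = 17.5130
  k=2: S(2,-2) = 4.0279; S(2,-1) = 6.5742; S(2,+0) = 10.7300; S(2,+1) = 17.5130; S(2,+2) = 28.5838
  k=3: S(3,-3) = 2.4679; S(3,-2) = 4.0279; S(3,-1) = 6.5742; S(3,+0) = 10.7300; S(3,+1) = 17.5130; S(3,+2) = 28.5838; S(3,+3) = 46.6530
Terminal payoffs V(N, j) = max(S_T - K, 0):
  V(3,-3) = 0.000000; V(3,-2) = 0.000000; V(3,-1) = 0.000000; V(3,+0) = 0.170000; V(3,+1) = 6.952966; V(3,+2) = 18.023781; V(3,+3) = 36.093008
Backward induction: V(k, j) = exp(-r*dt) * [p_u * V(k+1, j+1) + p_m * V(k+1, j) + p_d * V(k+1, j-1)]
  V(2,-2) = exp(-r*dt) * [p_u*0.000000 + p_m*0.000000 + p_d*0.000000] = 0.000000
  V(2,-1) = exp(-r*dt) * [p_u*0.170000 + p_m*0.000000 + p_d*0.000000] = 0.023195
  V(2,+0) = exp(-r*dt) * [p_u*6.952966 + p_m*0.170000 + p_d*0.000000] = 1.060659
  V(2,+1) = exp(-r*dt) * [p_u*18.023781 + p_m*6.952966 + p_d*0.170000] = 7.072018
  V(2,+2) = exp(-r*dt) * [p_u*36.093008 + p_m*18.023781 + p_d*6.952966] = 18.138464
  V(1,-1) = exp(-r*dt) * [p_u*1.060659 + p_m*0.023195 + p_d*0.000000] = 0.159998
  V(1,+0) = exp(-r*dt) * [p_u*7.072018 + p_m*1.060659 + p_d*0.023195] = 1.668067
  V(1,+1) = exp(-r*dt) * [p_u*18.138464 + p_m*7.072018 + p_d*1.060659] = 7.337908
  V(0,+0) = exp(-r*dt) * [p_u*7.337908 + p_m*1.668067 + p_d*0.159998] = 2.130846

Answer: Price = V(0,0) = 2.1308


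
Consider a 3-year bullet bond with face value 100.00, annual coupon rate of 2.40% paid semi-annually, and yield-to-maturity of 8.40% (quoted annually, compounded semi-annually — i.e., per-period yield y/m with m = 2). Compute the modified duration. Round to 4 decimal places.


Answer: Modified duration = 2.7860

Derivation:
Coupon per period c = face * coupon_rate / m = 1.200000
Periods per year m = 2; per-period yield y/m = 0.042000
Number of cashflows N = 6
Cashflows (t years, CF_t, discount factor 1/(1+y/m)^(m*t), PV):
  t = 0.5000: CF_t = 1.200000, DF = 0.959693, PV = 1.151631
  t = 1.0000: CF_t = 1.200000, DF = 0.921010, PV = 1.105213
  t = 1.5000: CF_t = 1.200000, DF = 0.883887, PV = 1.060665
  t = 2.0000: CF_t = 1.200000, DF = 0.848260, PV = 1.017912
  t = 2.5000: CF_t = 1.200000, DF = 0.814069, PV = 0.976883
  t = 3.0000: CF_t = 101.200000, DF = 0.781257, PV = 79.063166
Price P = sum_t PV_t = 84.375470
First compute Macaulay numerator sum_t t * PV_t:
  t * PV_t at t = 0.5000: 0.575816
  t * PV_t at t = 1.0000: 1.105213
  t * PV_t at t = 1.5000: 1.590997
  t * PV_t at t = 2.0000: 2.035825
  t * PV_t at t = 2.5000: 2.442208
  t * PV_t at t = 3.0000: 237.189497
Macaulay duration D = 244.939555 / 84.375470 = 2.902971
Modified duration = D / (1 + y/m) = 2.902971 / (1 + 0.042000) = 2.785961


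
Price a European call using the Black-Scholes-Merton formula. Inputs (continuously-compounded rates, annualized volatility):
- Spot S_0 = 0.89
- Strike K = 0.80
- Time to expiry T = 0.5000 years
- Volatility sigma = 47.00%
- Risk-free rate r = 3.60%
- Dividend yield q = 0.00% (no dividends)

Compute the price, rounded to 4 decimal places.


Answer: Price = 0.1703

Derivation:
d1 = (ln(S/K) + (r - q + 0.5*sigma^2) * T) / (sigma * sqrt(T)) = 0.54111643
d2 = d1 - sigma * sqrt(T) = 0.20877624
exp(-rT) = 0.98216103; exp(-qT) = 1.00000000
C = S_0 * exp(-qT) * N(d1) - K * exp(-rT) * N(d2)
N(d1) = 0.70578633; N(d2) = 0.58268854
C = 0.8900 * 1.00000000 * 0.70578633 - 0.8000 * 0.98216103 * 0.58268854 = 0.1703


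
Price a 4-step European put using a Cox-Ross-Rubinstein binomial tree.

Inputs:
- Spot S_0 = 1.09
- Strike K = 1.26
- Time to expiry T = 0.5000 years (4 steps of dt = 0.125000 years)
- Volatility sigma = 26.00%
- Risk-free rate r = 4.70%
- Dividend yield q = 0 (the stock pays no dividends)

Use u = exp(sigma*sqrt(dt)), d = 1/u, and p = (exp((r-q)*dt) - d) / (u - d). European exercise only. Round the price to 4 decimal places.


Answer: Price = V(0,0) = 0.1740

Derivation:
dt = T/N = 0.125000
u = exp(sigma*sqrt(dt)) = 1.096281; d = 1/u = 0.912175
p = (exp((r-q)*dt) - d) / (u - d) = 0.509040
Discount per step: exp(-r*dt) = 0.994142
Stock lattice S(k, i) with i counting down-moves:
  k=0: S(0,0) = 1.0900
  k=1: S(1,0) = 1.1949; S(1,1) = 0.9943
  k=2: S(2,0) = 1.3100; S(2,1) = 1.0900; S(2,2) = 0.9069
  k=3: S(3,0) = 1.4361; S(3,1) = 1.1949; S(3,2) = 0.9943; S(3,3) = 0.8273
  k=4: S(4,0) = 1.5744; S(4,1) = 1.3100; S(4,2) = 1.0900; S(4,3) = 0.9069; S(4,4) = 0.7546
Terminal payoffs V(N, i) = max(K - S_T, 0):
  V(4,0) = 0.000000; V(4,1) = 0.000000; V(4,2) = 0.170000; V(4,3) = 0.353052; V(4,4) = 0.505363
Backward induction: V(k, i) = exp(-r*dt) * [p * V(k+1, i) + (1-p) * V(k+1, i+1)].
  V(3,0) = exp(-r*dt) * [p*0.000000 + (1-p)*0.000000] = 0.000000
  V(3,1) = exp(-r*dt) * [p*0.000000 + (1-p)*0.170000] = 0.082974
  V(3,2) = exp(-r*dt) * [p*0.170000 + (1-p)*0.353052] = 0.258349
  V(3,3) = exp(-r*dt) * [p*0.353052 + (1-p)*0.505363] = 0.425324
  V(2,0) = exp(-r*dt) * [p*0.000000 + (1-p)*0.082974] = 0.040498
  V(2,1) = exp(-r*dt) * [p*0.082974 + (1-p)*0.258349] = 0.168086
  V(2,2) = exp(-r*dt) * [p*0.258349 + (1-p)*0.425324] = 0.338334
  V(1,0) = exp(-r*dt) * [p*0.040498 + (1-p)*0.168086] = 0.102535
  V(1,1) = exp(-r*dt) * [p*0.168086 + (1-p)*0.338334] = 0.250196
  V(0,0) = exp(-r*dt) * [p*0.102535 + (1-p)*0.250196] = 0.174005


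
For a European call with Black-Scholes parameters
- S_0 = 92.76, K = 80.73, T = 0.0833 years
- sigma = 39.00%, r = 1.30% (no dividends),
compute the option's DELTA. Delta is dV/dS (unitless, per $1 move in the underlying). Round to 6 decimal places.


d1 = 1.2999476312; d2 = 1.1873868476
phi(d1) = 0.1713802589; exp(-qT) = 1.0000000000; exp(-rT) = 0.9989176861
N(d1) = 0.9031905407
Delta = exp(-qT) * N(d1) = 1.0000000000 * 0.9031905407 = 0.903191

Answer: Delta = 0.903191


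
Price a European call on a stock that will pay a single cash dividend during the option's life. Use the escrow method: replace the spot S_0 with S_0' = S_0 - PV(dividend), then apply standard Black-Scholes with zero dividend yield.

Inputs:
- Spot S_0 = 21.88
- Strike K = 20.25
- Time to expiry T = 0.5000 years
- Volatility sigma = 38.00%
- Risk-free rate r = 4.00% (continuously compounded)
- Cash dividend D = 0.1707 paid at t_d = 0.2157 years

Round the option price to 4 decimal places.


PV(D) = D * exp(-r * t_d) = 0.1707 * 0.99140911 = 0.16923354
S_0' = S_0 - PV(D) = 21.8800 - 0.16923354 = 21.71076646
d1 = (ln(S_0'/K) + (r + sigma^2/2)*T) / (sigma*sqrt(T)) = 0.46800605
d2 = d1 - sigma*sqrt(T) = 0.19930547
exp(-rT) = 0.98019867
N(d1) = 0.68010987; N(d2) = 0.57898810
C = S_0' * N(d1) - K * exp(-rT) * N(d2) = 21.71076646 * 0.68010987 - 20.2500 * 0.98019867 * 0.57898810 = 3.2734

Answer: Price = 3.2734


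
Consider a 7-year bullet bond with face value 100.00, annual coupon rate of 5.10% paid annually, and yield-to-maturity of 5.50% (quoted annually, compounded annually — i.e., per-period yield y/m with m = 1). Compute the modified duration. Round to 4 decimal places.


Coupon per period c = face * coupon_rate / m = 5.100000
Periods per year m = 1; per-period yield y/m = 0.055000
Number of cashflows N = 7
Cashflows (t years, CF_t, discount factor 1/(1+y/m)^(m*t), PV):
  t = 1.0000: CF_t = 5.100000, DF = 0.947867, PV = 4.834123
  t = 2.0000: CF_t = 5.100000, DF = 0.898452, PV = 4.582107
  t = 3.0000: CF_t = 5.100000, DF = 0.851614, PV = 4.343230
  t = 4.0000: CF_t = 5.100000, DF = 0.807217, PV = 4.116805
  t = 5.0000: CF_t = 5.100000, DF = 0.765134, PV = 3.902185
  t = 6.0000: CF_t = 5.100000, DF = 0.725246, PV = 3.698754
  t = 7.0000: CF_t = 105.100000, DF = 0.687437, PV = 72.249609
Price P = sum_t PV_t = 97.726813
First compute Macaulay numerator sum_t t * PV_t:
  t * PV_t at t = 1.0000: 4.834123
  t * PV_t at t = 2.0000: 9.164215
  t * PV_t at t = 3.0000: 13.029689
  t * PV_t at t = 4.0000: 16.467222
  t * PV_t at t = 5.0000: 19.510926
  t * PV_t at t = 6.0000: 22.192522
  t * PV_t at t = 7.0000: 505.747260
Macaulay duration D = 590.945957 / 97.726813 = 6.046917
Modified duration = D / (1 + y/m) = 6.046917 / (1 + 0.055000) = 5.731675

Answer: Modified duration = 5.7317


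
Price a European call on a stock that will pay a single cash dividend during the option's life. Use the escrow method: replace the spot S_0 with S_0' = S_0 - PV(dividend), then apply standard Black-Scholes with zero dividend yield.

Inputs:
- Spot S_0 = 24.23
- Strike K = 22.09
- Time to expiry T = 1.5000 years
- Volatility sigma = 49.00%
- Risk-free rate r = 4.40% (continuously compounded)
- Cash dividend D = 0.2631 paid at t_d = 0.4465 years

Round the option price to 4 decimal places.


PV(D) = D * exp(-r * t_d) = 0.2631 * 0.98054573 = 0.25798158
S_0' = S_0 - PV(D) = 24.2300 - 0.25798158 = 23.97201842
d1 = (ln(S_0'/K) + (r + sigma^2/2)*T) / (sigma*sqrt(T)) = 0.54628159
d2 = d1 - sigma*sqrt(T) = -0.05384339
exp(-rT) = 0.93613086
N(d1) = 0.70756381; N(d2) = 0.47852997
C = S_0' * N(d1) - K * exp(-rT) * N(d2) = 23.97201842 * 0.70756381 - 22.0900 * 0.93613086 * 0.47852997 = 7.0661

Answer: Price = 7.0661


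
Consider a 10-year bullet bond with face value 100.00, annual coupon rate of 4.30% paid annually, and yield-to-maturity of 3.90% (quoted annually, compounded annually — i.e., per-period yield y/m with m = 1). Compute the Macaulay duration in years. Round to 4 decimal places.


Coupon per period c = face * coupon_rate / m = 4.300000
Periods per year m = 1; per-period yield y/m = 0.039000
Number of cashflows N = 10
Cashflows (t years, CF_t, discount factor 1/(1+y/m)^(m*t), PV):
  t = 1.0000: CF_t = 4.300000, DF = 0.962464, PV = 4.138595
  t = 2.0000: CF_t = 4.300000, DF = 0.926337, PV = 3.983248
  t = 3.0000: CF_t = 4.300000, DF = 0.891566, PV = 3.833733
  t = 4.0000: CF_t = 4.300000, DF = 0.858100, PV = 3.689829
  t = 5.0000: CF_t = 4.300000, DF = 0.825890, PV = 3.551327
  t = 6.0000: CF_t = 4.300000, DF = 0.794889, PV = 3.418024
  t = 7.0000: CF_t = 4.300000, DF = 0.765052, PV = 3.289725
  t = 8.0000: CF_t = 4.300000, DF = 0.736335, PV = 3.166242
  t = 9.0000: CF_t = 4.300000, DF = 0.708696, PV = 3.047393
  t = 10.0000: CF_t = 104.300000, DF = 0.682094, PV = 71.142453
Price P = sum_t PV_t = 103.260570
Macaulay numerator sum_t t * PV_t:
  t * PV_t at t = 1.0000: 4.138595
  t * PV_t at t = 2.0000: 7.966496
  t * PV_t at t = 3.0000: 11.501198
  t * PV_t at t = 4.0000: 14.759317
  t * PV_t at t = 5.0000: 17.756637
  t * PV_t at t = 6.0000: 20.508147
  t * PV_t at t = 7.0000: 23.028076
  t * PV_t at t = 8.0000: 25.329934
  t * PV_t at t = 9.0000: 27.426541
  t * PV_t at t = 10.0000: 711.424525
Macaulay duration D = (sum_t t * PV_t) / P = 863.839467 / 103.260570 = 8.365628

Answer: Macaulay duration = 8.3656 years


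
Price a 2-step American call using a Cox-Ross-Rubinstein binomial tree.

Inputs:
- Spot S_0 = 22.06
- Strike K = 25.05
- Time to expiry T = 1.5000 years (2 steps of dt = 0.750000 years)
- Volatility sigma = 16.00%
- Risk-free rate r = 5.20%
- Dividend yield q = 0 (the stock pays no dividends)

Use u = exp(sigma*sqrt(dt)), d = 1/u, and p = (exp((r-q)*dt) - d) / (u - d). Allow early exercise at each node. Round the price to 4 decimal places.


dt = T/N = 0.750000
u = exp(sigma*sqrt(dt)) = 1.148623; d = 1/u = 0.870607
p = (exp((r-q)*dt) - d) / (u - d) = 0.608465
Discount per step: exp(-r*dt) = 0.961751
Stock lattice S(k, i) with i counting down-moves:
  k=0: S(0,0) = 22.0600
  k=1: S(1,0) = 25.3386; S(1,1) = 19.2056
  k=2: S(2,0) = 29.1045; S(2,1) = 22.0600; S(2,2) = 16.7205
Terminal payoffs V(N, i) = max(S_T - K, 0):
  V(2,0) = 4.054539; V(2,1) = 0.000000; V(2,2) = 0.000000
Backward induction: V(k, i) = exp(-r*dt) * [p * V(k+1, i) + (1-p) * V(k+1, i+1)]; then take max(V_cont, immediate exercise) for American.
  V(1,0) = exp(-r*dt) * [p*4.054539 + (1-p)*0.000000] = 2.372684; exercise = 0.288629; V(1,0) = max -> 2.372684
  V(1,1) = exp(-r*dt) * [p*0.000000 + (1-p)*0.000000] = 0.000000; exercise = 0.000000; V(1,1) = max -> 0.000000
  V(0,0) = exp(-r*dt) * [p*2.372684 + (1-p)*0.000000] = 1.388476; exercise = 0.000000; V(0,0) = max -> 1.388476

Answer: Price = V(0,0) = 1.3885


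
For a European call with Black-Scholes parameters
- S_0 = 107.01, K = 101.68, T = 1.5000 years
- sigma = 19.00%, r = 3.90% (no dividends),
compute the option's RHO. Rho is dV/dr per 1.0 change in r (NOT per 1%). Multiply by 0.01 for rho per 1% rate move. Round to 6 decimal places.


d1 = 0.5873045345; d2 = 0.3546030090
phi(d1) = 0.3357455017; exp(-qT) = 1.0000000000; exp(-rT) = 0.9431782404
N(d2) = 0.6385564892
Rho = K*T*exp(-rT)*N(d2) = 101.6800 * 1.5000 * 0.9431782404 * 0.6385564892 = 91.858615

Answer: Rho = 91.858615


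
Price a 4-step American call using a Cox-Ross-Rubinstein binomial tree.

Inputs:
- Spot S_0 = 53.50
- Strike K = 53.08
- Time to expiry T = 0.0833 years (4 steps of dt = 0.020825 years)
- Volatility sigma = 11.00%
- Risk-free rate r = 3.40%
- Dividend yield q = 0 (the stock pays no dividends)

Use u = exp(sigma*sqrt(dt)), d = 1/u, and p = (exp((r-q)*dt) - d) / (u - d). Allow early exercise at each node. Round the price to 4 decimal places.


dt = T/N = 0.020825
u = exp(sigma*sqrt(dt)) = 1.016001; d = 1/u = 0.984251
p = (exp((r-q)*dt) - d) / (u - d) = 0.518341
Discount per step: exp(-r*dt) = 0.999292
Stock lattice S(k, i) with i counting down-moves:
  k=0: S(0,0) = 53.5000
  k=1: S(1,0) = 54.3560; S(1,1) = 52.6574
  k=2: S(2,0) = 55.2258; S(2,1) = 53.5000; S(2,2) = 51.8282
  k=3: S(3,0) = 56.1094; S(3,1) = 54.3560; S(3,2) = 52.6574; S(3,3) = 51.0119
  k=4: S(4,0) = 57.0072; S(4,1) = 55.2258; S(4,2) = 53.5000; S(4,3) = 51.8282; S(4,4) = 50.2086
Terminal payoffs V(N, i) = max(S_T - K, 0):
  V(4,0) = 3.927195; V(4,1) = 2.145763; V(4,2) = 0.420000; V(4,3) = 0.000000; V(4,4) = 0.000000
Backward induction: V(k, i) = exp(-r*dt) * [p * V(k+1, i) + (1-p) * V(k+1, i+1)]; then take max(V_cont, immediate exercise) for American.
  V(3,0) = exp(-r*dt) * [p*3.927195 + (1-p)*2.145763] = 3.066979; exercise = 3.029409; V(3,0) = max -> 3.066979
  V(3,1) = exp(-r*dt) * [p*2.145763 + (1-p)*0.420000] = 1.313603; exercise = 1.276033; V(3,1) = max -> 1.313603
  V(3,2) = exp(-r*dt) * [p*0.420000 + (1-p)*0.000000] = 0.217549; exercise = 0.000000; V(3,2) = max -> 0.217549
  V(3,3) = exp(-r*dt) * [p*0.000000 + (1-p)*0.000000] = 0.000000; exercise = 0.000000; V(3,3) = max -> 0.000000
  V(2,0) = exp(-r*dt) * [p*3.066979 + (1-p)*1.313603] = 2.220876; exercise = 2.145763; V(2,0) = max -> 2.220876
  V(2,1) = exp(-r*dt) * [p*1.313603 + (1-p)*0.217549] = 0.785122; exercise = 0.420000; V(2,1) = max -> 0.785122
  V(2,2) = exp(-r*dt) * [p*0.217549 + (1-p)*0.000000] = 0.112685; exercise = 0.000000; V(2,2) = max -> 0.112685
  V(1,0) = exp(-r*dt) * [p*2.220876 + (1-p)*0.785122] = 1.528250; exercise = 1.276033; V(1,0) = max -> 1.528250
  V(1,1) = exp(-r*dt) * [p*0.785122 + (1-p)*0.112685] = 0.460910; exercise = 0.000000; V(1,1) = max -> 0.460910
  V(0,0) = exp(-r*dt) * [p*1.528250 + (1-p)*0.460910] = 1.013438; exercise = 0.420000; V(0,0) = max -> 1.013438

Answer: Price = V(0,0) = 1.0134


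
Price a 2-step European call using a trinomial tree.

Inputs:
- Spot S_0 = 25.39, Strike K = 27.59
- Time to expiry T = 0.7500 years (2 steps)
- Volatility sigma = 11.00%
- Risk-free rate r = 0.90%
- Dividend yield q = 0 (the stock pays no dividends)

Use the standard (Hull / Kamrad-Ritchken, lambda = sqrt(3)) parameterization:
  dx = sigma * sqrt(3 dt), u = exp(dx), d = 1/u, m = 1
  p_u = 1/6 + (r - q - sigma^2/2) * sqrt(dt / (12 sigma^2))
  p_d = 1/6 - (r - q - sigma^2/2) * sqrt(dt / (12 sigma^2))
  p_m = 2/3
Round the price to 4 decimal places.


Answer: Price = V(0,0) = 0.3444

Derivation:
dt = T/N = 0.375000; dx = sigma*sqrt(3*dt) = 0.116673
u = exp(dx) = 1.123751; d = 1/u = 0.889876
p_u = 0.171407, p_m = 0.666667, p_d = 0.161926
Discount per step: exp(-r*dt) = 0.996631
Stock lattice S(k, j) with j the centered position index:
  k=0: S(0,+0) = 25.3900
  k=1: S(1,-1) = 22.5940; S(1,+0) = 25.3900; S(1,+1) = 28.5320
  k=2: S(2,-2) = 20.1058; S(2,-1) = 22.5940; S(2,+0) = 25.3900; S(2,+1) = 28.5320; S(2,+2) = 32.0629
Terminal payoffs V(N, j) = max(S_T - K, 0):
  V(2,-2) = 0.000000; V(2,-1) = 0.000000; V(2,+0) = 0.000000; V(2,+1) = 0.942050; V(2,+2) = 4.472933
Backward induction: V(k, j) = exp(-r*dt) * [p_u * V(k+1, j+1) + p_m * V(k+1, j) + p_d * V(k+1, j-1)]
  V(1,-1) = exp(-r*dt) * [p_u*0.000000 + p_m*0.000000 + p_d*0.000000] = 0.000000
  V(1,+0) = exp(-r*dt) * [p_u*0.942050 + p_m*0.000000 + p_d*0.000000] = 0.160930
  V(1,+1) = exp(-r*dt) * [p_u*4.472933 + p_m*0.942050 + p_d*0.000000] = 1.390028
  V(0,+0) = exp(-r*dt) * [p_u*1.390028 + p_m*0.160930 + p_d*0.000000] = 0.344384


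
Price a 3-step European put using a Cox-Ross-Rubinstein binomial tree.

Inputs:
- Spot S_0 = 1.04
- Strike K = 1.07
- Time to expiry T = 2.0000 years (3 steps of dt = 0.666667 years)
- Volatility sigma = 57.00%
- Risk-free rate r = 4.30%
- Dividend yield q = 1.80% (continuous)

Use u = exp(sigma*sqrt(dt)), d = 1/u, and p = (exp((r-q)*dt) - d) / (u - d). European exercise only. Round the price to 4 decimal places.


dt = T/N = 0.666667
u = exp(sigma*sqrt(dt)) = 1.592656; d = 1/u = 0.627882
p = (exp((r-q)*dt) - d) / (u - d) = 0.403125
Discount per step: exp(-r*dt) = 0.971740
Stock lattice S(k, i) with i counting down-moves:
  k=0: S(0,0) = 1.0400
  k=1: S(1,0) = 1.6564; S(1,1) = 0.6530
  k=2: S(2,0) = 2.6380; S(2,1) = 1.0400; S(2,2) = 0.4100
  k=3: S(3,0) = 4.2015; S(3,1) = 1.6564; S(3,2) = 0.6530; S(3,3) = 0.2574
Terminal payoffs V(N, i) = max(K - S_T, 0):
  V(3,0) = 0.000000; V(3,1) = 0.000000; V(3,2) = 0.417003; V(3,3) = 0.812565
Backward induction: V(k, i) = exp(-r*dt) * [p * V(k+1, i) + (1-p) * V(k+1, i+1)].
  V(2,0) = exp(-r*dt) * [p*0.000000 + (1-p)*0.000000] = 0.000000
  V(2,1) = exp(-r*dt) * [p*0.000000 + (1-p)*0.417003] = 0.241865
  V(2,2) = exp(-r*dt) * [p*0.417003 + (1-p)*0.812565] = 0.634648
  V(1,0) = exp(-r*dt) * [p*0.000000 + (1-p)*0.241865] = 0.140283
  V(1,1) = exp(-r*dt) * [p*0.241865 + (1-p)*0.634648] = 0.462847
  V(0,0) = exp(-r*dt) * [p*0.140283 + (1-p)*0.462847] = 0.323408

Answer: Price = V(0,0) = 0.3234


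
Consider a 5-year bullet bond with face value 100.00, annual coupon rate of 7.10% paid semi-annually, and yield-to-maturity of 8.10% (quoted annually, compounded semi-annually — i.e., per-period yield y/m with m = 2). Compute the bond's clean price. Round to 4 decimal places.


Answer: Price = 95.9546

Derivation:
Coupon per period c = face * coupon_rate / m = 3.550000
Periods per year m = 2; per-period yield y/m = 0.040500
Number of cashflows N = 10
Cashflows (t years, CF_t, discount factor 1/(1+y/m)^(m*t), PV):
  t = 0.5000: CF_t = 3.550000, DF = 0.961076, PV = 3.411821
  t = 1.0000: CF_t = 3.550000, DF = 0.923668, PV = 3.279021
  t = 1.5000: CF_t = 3.550000, DF = 0.887715, PV = 3.151390
  t = 2.0000: CF_t = 3.550000, DF = 0.853162, PV = 3.028726
  t = 2.5000: CF_t = 3.550000, DF = 0.819954, PV = 2.910837
  t = 3.0000: CF_t = 3.550000, DF = 0.788039, PV = 2.797537
  t = 3.5000: CF_t = 3.550000, DF = 0.757365, PV = 2.688647
  t = 4.0000: CF_t = 3.550000, DF = 0.727886, PV = 2.583995
  t = 4.5000: CF_t = 3.550000, DF = 0.699554, PV = 2.483417
  t = 5.0000: CF_t = 103.550000, DF = 0.672325, PV = 69.619237
Price P = sum_t PV_t = 95.954628


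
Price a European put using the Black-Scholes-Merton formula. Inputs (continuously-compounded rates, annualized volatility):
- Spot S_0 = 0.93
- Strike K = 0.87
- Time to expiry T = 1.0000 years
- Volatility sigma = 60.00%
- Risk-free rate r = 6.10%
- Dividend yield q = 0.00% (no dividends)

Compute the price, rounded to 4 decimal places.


d1 = (ln(S/K) + (r - q + 0.5*sigma^2) * T) / (sigma * sqrt(T)) = 0.51281896
d2 = d1 - sigma * sqrt(T) = -0.08718104
exp(-rT) = 0.94082324; exp(-qT) = 1.00000000
P = K * exp(-rT) * N(-d2) - S_0 * exp(-qT) * N(-d1)
N(-d1) = 0.30403898; N(-d2) = 0.53473620
P = 0.8700 * 0.94082324 * 0.53473620 - 0.9300 * 1.00000000 * 0.30403898 = 0.1549

Answer: Price = 0.1549


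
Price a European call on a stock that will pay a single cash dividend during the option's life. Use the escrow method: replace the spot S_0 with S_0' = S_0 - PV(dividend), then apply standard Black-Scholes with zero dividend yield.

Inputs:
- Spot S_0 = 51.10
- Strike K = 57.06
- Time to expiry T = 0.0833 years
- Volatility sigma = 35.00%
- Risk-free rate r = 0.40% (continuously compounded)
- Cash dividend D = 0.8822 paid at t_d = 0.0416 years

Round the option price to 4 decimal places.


Answer: Price = 0.2669

Derivation:
PV(D) = D * exp(-r * t_d) = 0.8822 * 0.99983361 = 0.88205321
S_0' = S_0 - PV(D) = 51.1000 - 0.88205321 = 50.21794679
d1 = (ln(S_0'/K) + (r + sigma^2/2)*T) / (sigma*sqrt(T)) = -1.21065421
d2 = d1 - sigma*sqrt(T) = -1.31167030
exp(-rT) = 0.99966686
N(d1) = 0.11301398; N(d2) = 0.09481570
C = S_0' * N(d1) - K * exp(-rT) * N(d2) = 50.21794679 * 0.11301398 - 57.0600 * 0.99966686 * 0.09481570 = 0.2669


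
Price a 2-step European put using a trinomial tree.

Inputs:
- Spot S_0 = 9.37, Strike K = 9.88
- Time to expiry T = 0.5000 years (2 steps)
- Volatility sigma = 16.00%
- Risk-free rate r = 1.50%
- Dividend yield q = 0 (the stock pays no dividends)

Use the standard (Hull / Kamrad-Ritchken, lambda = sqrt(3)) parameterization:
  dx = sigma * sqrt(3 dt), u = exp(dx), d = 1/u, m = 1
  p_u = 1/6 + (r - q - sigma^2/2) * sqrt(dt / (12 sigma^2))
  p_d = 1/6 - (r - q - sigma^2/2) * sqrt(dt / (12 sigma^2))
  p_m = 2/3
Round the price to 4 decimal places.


Answer: Price = V(0,0) = 0.7032

Derivation:
dt = T/N = 0.250000; dx = sigma*sqrt(3*dt) = 0.138564
u = exp(dx) = 1.148623; d = 1/u = 0.870607
p_u = 0.168651, p_m = 0.666667, p_d = 0.164682
Discount per step: exp(-r*dt) = 0.996257
Stock lattice S(k, j) with j the centered position index:
  k=0: S(0,+0) = 9.3700
  k=1: S(1,-1) = 8.1576; S(1,+0) = 9.3700; S(1,+1) = 10.7626
  k=2: S(2,-2) = 7.1021; S(2,-1) = 8.1576; S(2,+0) = 9.3700; S(2,+1) = 10.7626; S(2,+2) = 12.3622
Terminal payoffs V(N, j) = max(K - S_T, 0):
  V(2,-2) = 2.777939; V(2,-1) = 1.722408; V(2,+0) = 0.510000; V(2,+1) = 0.000000; V(2,+2) = 0.000000
Backward induction: V(k, j) = exp(-r*dt) * [p_u * V(k+1, j+1) + p_m * V(k+1, j) + p_d * V(k+1, j-1)]
  V(1,-1) = exp(-r*dt) * [p_u*0.510000 + p_m*1.722408 + p_d*2.777939] = 1.685429
  V(1,+0) = exp(-r*dt) * [p_u*0.000000 + p_m*0.510000 + p_d*1.722408] = 0.621315
  V(1,+1) = exp(-r*dt) * [p_u*0.000000 + p_m*0.000000 + p_d*0.510000] = 0.083673
  V(0,+0) = exp(-r*dt) * [p_u*0.083673 + p_m*0.621315 + p_d*1.685429] = 0.703240


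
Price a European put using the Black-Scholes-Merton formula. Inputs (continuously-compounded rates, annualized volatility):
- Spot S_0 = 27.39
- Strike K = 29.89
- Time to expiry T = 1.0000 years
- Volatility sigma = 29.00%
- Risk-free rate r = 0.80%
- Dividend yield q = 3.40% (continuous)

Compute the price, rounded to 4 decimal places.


Answer: Price = 5.0661

Derivation:
d1 = (ln(S/K) + (r - q + 0.5*sigma^2) * T) / (sigma * sqrt(T)) = -0.24584825
d2 = d1 - sigma * sqrt(T) = -0.53584825
exp(-rT) = 0.99203191; exp(-qT) = 0.96657150
P = K * exp(-rT) * N(-d2) - S_0 * exp(-qT) * N(-d1)
N(-d1) = 0.59710015; N(-d2) = 0.70396828
P = 29.8900 * 0.99203191 * 0.70396828 - 27.3900 * 0.96657150 * 0.59710015 = 5.0661


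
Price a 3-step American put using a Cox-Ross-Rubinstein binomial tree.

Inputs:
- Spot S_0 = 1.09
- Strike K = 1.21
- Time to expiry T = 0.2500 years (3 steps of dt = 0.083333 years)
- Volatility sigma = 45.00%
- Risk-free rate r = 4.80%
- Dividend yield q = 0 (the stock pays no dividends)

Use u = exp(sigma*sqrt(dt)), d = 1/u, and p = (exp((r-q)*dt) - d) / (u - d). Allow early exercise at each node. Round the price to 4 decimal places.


Answer: Price = V(0,0) = 0.1625

Derivation:
dt = T/N = 0.083333
u = exp(sigma*sqrt(dt)) = 1.138719; d = 1/u = 0.878180
p = (exp((r-q)*dt) - d) / (u - d) = 0.482953
Discount per step: exp(-r*dt) = 0.996008
Stock lattice S(k, i) with i counting down-moves:
  k=0: S(0,0) = 1.0900
  k=1: S(1,0) = 1.2412; S(1,1) = 0.9572
  k=2: S(2,0) = 1.4134; S(2,1) = 1.0900; S(2,2) = 0.8406
  k=3: S(3,0) = 1.6094; S(3,1) = 1.2412; S(3,2) = 0.9572; S(3,3) = 0.7382
Terminal payoffs V(N, i) = max(K - S_T, 0):
  V(3,0) = 0.000000; V(3,1) = 0.000000; V(3,2) = 0.252784; V(3,3) = 0.471795
Backward induction: V(k, i) = exp(-r*dt) * [p * V(k+1, i) + (1-p) * V(k+1, i+1)]; then take max(V_cont, immediate exercise) for American.
  V(2,0) = exp(-r*dt) * [p*0.000000 + (1-p)*0.000000] = 0.000000; exercise = 0.000000; V(2,0) = max -> 0.000000
  V(2,1) = exp(-r*dt) * [p*0.000000 + (1-p)*0.252784] = 0.130179; exercise = 0.120000; V(2,1) = max -> 0.130179
  V(2,2) = exp(-r*dt) * [p*0.252784 + (1-p)*0.471795] = 0.364562; exercise = 0.369392; V(2,2) = max -> 0.369392
  V(1,0) = exp(-r*dt) * [p*0.000000 + (1-p)*0.130179] = 0.067040; exercise = 0.000000; V(1,0) = max -> 0.067040
  V(1,1) = exp(-r*dt) * [p*0.130179 + (1-p)*0.369392] = 0.252850; exercise = 0.252784; V(1,1) = max -> 0.252850
  V(0,0) = exp(-r*dt) * [p*0.067040 + (1-p)*0.252850] = 0.162461; exercise = 0.120000; V(0,0) = max -> 0.162461


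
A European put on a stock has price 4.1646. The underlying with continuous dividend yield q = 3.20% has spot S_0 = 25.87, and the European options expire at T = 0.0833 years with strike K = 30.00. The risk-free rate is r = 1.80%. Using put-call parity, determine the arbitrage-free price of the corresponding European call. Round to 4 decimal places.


Answer: Call price = 0.0107

Derivation:
Put-call parity: C - P = S_0 * exp(-qT) - K * exp(-rT).
S_0 * exp(-qT) = 25.8700 * 0.99733795 = 25.80113276
K * exp(-rT) = 30.0000 * 0.99850172 = 29.95505171
C = P + S*exp(-qT) - K*exp(-rT)
C = 4.1646 + 25.80113276 - 29.95505171 = 0.0107


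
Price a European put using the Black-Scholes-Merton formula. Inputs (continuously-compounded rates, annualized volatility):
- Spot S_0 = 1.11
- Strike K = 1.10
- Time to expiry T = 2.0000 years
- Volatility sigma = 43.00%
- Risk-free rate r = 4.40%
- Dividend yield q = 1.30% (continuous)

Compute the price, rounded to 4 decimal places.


Answer: Price = 0.2141

Derivation:
d1 = (ln(S/K) + (r - q + 0.5*sigma^2) * T) / (sigma * sqrt(T)) = 0.42089271
d2 = d1 - sigma * sqrt(T) = -0.18721912
exp(-rT) = 0.91576088; exp(-qT) = 0.97433509
P = K * exp(-rT) * N(-d2) - S_0 * exp(-qT) * N(-d1)
N(-d1) = 0.33691672; N(-d2) = 0.57425558
P = 1.1000 * 0.91576088 * 0.57425558 - 1.1100 * 0.97433509 * 0.33691672 = 0.2141


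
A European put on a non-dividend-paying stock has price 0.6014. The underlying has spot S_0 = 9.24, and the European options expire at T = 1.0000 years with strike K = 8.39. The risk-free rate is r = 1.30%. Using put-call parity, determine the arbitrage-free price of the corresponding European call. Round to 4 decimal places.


Answer: Call price = 1.5598

Derivation:
Put-call parity: C - P = S_0 * exp(-qT) - K * exp(-rT).
S_0 * exp(-qT) = 9.2400 * 1.00000000 = 9.24000000
K * exp(-rT) = 8.3900 * 0.98708414 = 8.28163589
C = P + S*exp(-qT) - K*exp(-rT)
C = 0.6014 + 9.24000000 - 8.28163589 = 1.5598


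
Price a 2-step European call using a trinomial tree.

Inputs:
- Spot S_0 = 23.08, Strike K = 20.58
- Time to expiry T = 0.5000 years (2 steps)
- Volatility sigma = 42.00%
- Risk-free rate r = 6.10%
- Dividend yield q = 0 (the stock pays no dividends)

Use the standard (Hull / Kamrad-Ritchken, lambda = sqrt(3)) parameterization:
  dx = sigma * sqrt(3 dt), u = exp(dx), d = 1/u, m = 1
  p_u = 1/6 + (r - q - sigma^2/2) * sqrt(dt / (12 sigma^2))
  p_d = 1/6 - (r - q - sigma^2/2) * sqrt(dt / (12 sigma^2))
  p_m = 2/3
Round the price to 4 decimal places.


dt = T/N = 0.250000; dx = sigma*sqrt(3*dt) = 0.363731
u = exp(dx) = 1.438687; d = 1/u = 0.695078
p_u = 0.157319, p_m = 0.666667, p_d = 0.176014
Discount per step: exp(-r*dt) = 0.984866
Stock lattice S(k, j) with j the centered position index:
  k=0: S(0,+0) = 23.0800
  k=1: S(1,-1) = 16.0424; S(1,+0) = 23.0800; S(1,+1) = 33.2049
  k=2: S(2,-2) = 11.1507; S(2,-1) = 16.0424; S(2,+0) = 23.0800; S(2,+1) = 33.2049; S(2,+2) = 47.7714
Terminal payoffs V(N, j) = max(S_T - K, 0):
  V(2,-2) = 0.000000; V(2,-1) = 0.000000; V(2,+0) = 2.500000; V(2,+1) = 12.624889; V(2,+2) = 27.191431
Backward induction: V(k, j) = exp(-r*dt) * [p_u * V(k+1, j+1) + p_m * V(k+1, j) + p_d * V(k+1, j-1)]
  V(1,-1) = exp(-r*dt) * [p_u*2.500000 + p_m*0.000000 + p_d*0.000000] = 0.387345
  V(1,+0) = exp(-r*dt) * [p_u*12.624889 + p_m*2.500000 + p_d*0.000000] = 3.597520
  V(1,+1) = exp(-r*dt) * [p_u*27.191431 + p_m*12.624889 + p_d*2.500000] = 12.935580
  V(0,+0) = exp(-r*dt) * [p_u*12.935580 + p_m*3.597520 + p_d*0.387345] = 4.433411

Answer: Price = V(0,0) = 4.4334


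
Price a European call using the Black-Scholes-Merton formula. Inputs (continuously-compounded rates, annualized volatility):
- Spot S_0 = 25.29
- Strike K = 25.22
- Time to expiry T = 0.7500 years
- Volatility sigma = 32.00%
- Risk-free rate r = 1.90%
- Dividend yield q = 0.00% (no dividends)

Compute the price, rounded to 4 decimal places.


Answer: Price = 2.9822

Derivation:
d1 = (ln(S/K) + (r - q + 0.5*sigma^2) * T) / (sigma * sqrt(T)) = 0.19998594
d2 = d1 - sigma * sqrt(T) = -0.07714219
exp(-rT) = 0.98585105; exp(-qT) = 1.00000000
C = S_0 * exp(-qT) * N(d1) - K * exp(-rT) * N(d2)
N(d1) = 0.57925421; N(d2) = 0.46925522
C = 25.2900 * 1.00000000 * 0.57925421 - 25.2200 * 0.98585105 * 0.46925522 = 2.9822


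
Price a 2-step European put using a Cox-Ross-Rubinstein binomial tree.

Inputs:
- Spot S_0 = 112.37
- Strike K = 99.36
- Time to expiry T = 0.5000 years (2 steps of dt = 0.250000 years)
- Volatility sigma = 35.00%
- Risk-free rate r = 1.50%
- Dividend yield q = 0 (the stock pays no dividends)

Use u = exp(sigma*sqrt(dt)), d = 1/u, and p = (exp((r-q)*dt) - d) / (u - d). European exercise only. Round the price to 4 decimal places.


dt = T/N = 0.250000
u = exp(sigma*sqrt(dt)) = 1.191246; d = 1/u = 0.839457
p = (exp((r-q)*dt) - d) / (u - d) = 0.467041
Discount per step: exp(-r*dt) = 0.996257
Stock lattice S(k, i) with i counting down-moves:
  k=0: S(0,0) = 112.3700
  k=1: S(1,0) = 133.8603; S(1,1) = 94.3298
  k=2: S(2,0) = 159.4606; S(2,1) = 112.3700; S(2,2) = 79.1858
Terminal payoffs V(N, i) = max(K - S_T, 0):
  V(2,0) = 0.000000; V(2,1) = 0.000000; V(2,2) = 20.174199
Backward induction: V(k, i) = exp(-r*dt) * [p * V(k+1, i) + (1-p) * V(k+1, i+1)].
  V(1,0) = exp(-r*dt) * [p*0.000000 + (1-p)*0.000000] = 0.000000
  V(1,1) = exp(-r*dt) * [p*0.000000 + (1-p)*20.174199] = 10.711774
  V(0,0) = exp(-r*dt) * [p*0.000000 + (1-p)*10.711774] = 5.687567

Answer: Price = V(0,0) = 5.6876


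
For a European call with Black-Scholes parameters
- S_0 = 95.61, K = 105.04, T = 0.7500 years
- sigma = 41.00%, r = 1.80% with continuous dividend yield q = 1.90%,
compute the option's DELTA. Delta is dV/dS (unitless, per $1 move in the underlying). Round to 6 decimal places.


Answer: Delta = 0.457775

Derivation:
d1 = -0.0894929893; d2 = -0.4445634048
phi(d1) = 0.3973479115; exp(-qT) = 0.9858510507; exp(-rT) = 0.9865907163
N(d1) = 0.4643450625
Delta = exp(-qT) * N(d1) = 0.9858510507 * 0.4643450625 = 0.457775


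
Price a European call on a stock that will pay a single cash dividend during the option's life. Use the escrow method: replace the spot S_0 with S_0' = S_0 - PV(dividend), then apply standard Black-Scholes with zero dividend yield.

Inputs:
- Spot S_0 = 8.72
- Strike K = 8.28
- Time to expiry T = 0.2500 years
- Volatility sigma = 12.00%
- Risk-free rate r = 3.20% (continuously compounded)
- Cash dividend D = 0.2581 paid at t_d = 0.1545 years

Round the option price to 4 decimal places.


Answer: Price = 0.3484

Derivation:
PV(D) = D * exp(-r * t_d) = 0.2581 * 0.99506820 = 0.25682710
S_0' = S_0 - PV(D) = 8.7200 - 0.25682710 = 8.46317290
d1 = (ln(S_0'/K) + (r + sigma^2/2)*T) / (sigma*sqrt(T)) = 0.52801970
d2 = d1 - sigma*sqrt(T) = 0.46801970
exp(-rT) = 0.99203191
N(d1) = 0.70125717; N(d2) = 0.68011475
C = S_0' * N(d1) - K * exp(-rT) * N(d2) = 8.46317290 * 0.70125717 - 8.2800 * 0.99203191 * 0.68011475 = 0.3484


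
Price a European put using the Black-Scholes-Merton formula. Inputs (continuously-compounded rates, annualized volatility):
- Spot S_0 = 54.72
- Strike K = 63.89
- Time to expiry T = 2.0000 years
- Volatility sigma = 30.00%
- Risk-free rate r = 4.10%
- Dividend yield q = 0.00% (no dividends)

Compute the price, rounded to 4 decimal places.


Answer: Price = 11.7490

Derivation:
d1 = (ln(S/K) + (r - q + 0.5*sigma^2) * T) / (sigma * sqrt(T)) = 0.04022593
d2 = d1 - sigma * sqrt(T) = -0.38403813
exp(-rT) = 0.92127196; exp(-qT) = 1.00000000
P = K * exp(-rT) * N(-d2) - S_0 * exp(-qT) * N(-d1)
N(-d1) = 0.48395650; N(-d2) = 0.64952491
P = 63.8900 * 0.92127196 * 0.64952491 - 54.7200 * 1.00000000 * 0.48395650 = 11.7490


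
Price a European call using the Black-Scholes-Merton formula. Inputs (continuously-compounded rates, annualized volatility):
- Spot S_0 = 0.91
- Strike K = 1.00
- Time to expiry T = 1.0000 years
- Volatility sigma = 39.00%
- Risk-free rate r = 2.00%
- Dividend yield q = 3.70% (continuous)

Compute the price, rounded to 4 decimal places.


Answer: Price = 0.0977

Derivation:
d1 = (ln(S/K) + (r - q + 0.5*sigma^2) * T) / (sigma * sqrt(T)) = -0.09041200
d2 = d1 - sigma * sqrt(T) = -0.48041200
exp(-rT) = 0.98019867; exp(-qT) = 0.96367614
C = S_0 * exp(-qT) * N(d1) - K * exp(-rT) * N(d2)
N(d1) = 0.46397991; N(d2) = 0.31546723
C = 0.9100 * 0.96367614 * 0.46397991 - 1.0000 * 0.98019867 * 0.31546723 = 0.0977
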